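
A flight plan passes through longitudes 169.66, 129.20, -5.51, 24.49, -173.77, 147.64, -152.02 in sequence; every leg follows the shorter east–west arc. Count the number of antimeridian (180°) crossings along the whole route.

3

Leg 1: +169.66° → +129.20°, shortest Δλ = -40.46° (west) — does not cross 180°.
Leg 2: +129.20° → -5.51°, shortest Δλ = -134.71° (west) — does not cross 180°.
Leg 3: -5.51° → +24.49°, shortest Δλ = 30.0° (east) — does not cross 180°.
Leg 4: +24.49° → -173.77°, shortest Δλ = 161.74° (east) — crosses 180°.
Leg 5: -173.77° → +147.64°, shortest Δλ = -38.59° (west) — crosses 180°.
Leg 6: +147.64° → -152.02°, shortest Δλ = 60.34° (east) — crosses 180°.
Total crossings: 3.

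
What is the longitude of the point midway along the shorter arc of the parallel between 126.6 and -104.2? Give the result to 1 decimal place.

-168.8°

Signed shortest Δλ from +126.6° to -104.2° is +129.2°.
Midpoint longitude = +126.6° + (+129.2°)/2 = +126.6° + 64.6° = +191.2°.
Normalise into (−180°, 180°]: -168.8°.
(The naïve average (+126.6 + -104.2)/2 = 11.2° is on the wrong side of the globe.)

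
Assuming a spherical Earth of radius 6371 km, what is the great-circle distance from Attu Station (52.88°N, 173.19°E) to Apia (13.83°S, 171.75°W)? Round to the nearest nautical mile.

4080 nmi

Δλ = -171.75 − 173.19 = -344.94°; wrapped into (−180°, 180°]: 15.06°.
Δφ = -13.83 − 52.88 = -66.71°.
a = sin²(Δφ/2) + cos φ₁ · cos φ₂ · sin²(Δλ/2) = 0.312371.
c = 2·atan2(√a, √(1−a)) = 1.18612 rad → d = 6371·c ≈ 7556.77 km ≈ 4080.33 nmi.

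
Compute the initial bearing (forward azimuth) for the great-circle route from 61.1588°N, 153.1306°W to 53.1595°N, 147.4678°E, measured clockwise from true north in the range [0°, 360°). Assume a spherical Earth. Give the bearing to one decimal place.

Δλ = 147.4678 − -153.1306 = 300.5984°; wrapped into (−180°, 180°]: -59.4016°.
θ = atan2( sin Δλ · cos φ₂ , cos φ₁ · sin φ₂ − sin φ₁ · cos φ₂ · cos Δλ )
  = atan2(-0.51610, 0.11871) = -77.046° → normalised to [0°, 360°): 282.954°.

283.0°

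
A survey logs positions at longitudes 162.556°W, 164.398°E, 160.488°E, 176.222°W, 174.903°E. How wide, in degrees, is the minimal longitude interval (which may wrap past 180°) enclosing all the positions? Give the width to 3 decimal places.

Sort the longitudes: -176.222°, -162.556°, +160.488°, +164.398°, +174.903°.
Eastward gaps between consecutive values (wrapping around): 13.666°, 323.044°, 3.910°, 10.505°, 8.875°.
Largest gap = 323.044° ⇒ minimal covering band is its complement: 360° − 323.044° = 36.956°.
Band runs from +160.488° eastward to -162.556°, crossing the antimeridian.

36.956°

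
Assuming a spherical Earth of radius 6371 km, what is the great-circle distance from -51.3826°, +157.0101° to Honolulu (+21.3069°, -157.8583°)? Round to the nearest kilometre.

9201 km

Δλ = -157.8583 − 157.0101 = -314.8684°; wrapped into (−180°, 180°]: 45.1316°.
Δφ = 21.3069 − -51.3826 = 72.6895°.
a = sin²(Δφ/2) + cos φ₁ · cos φ₂ · sin²(Δλ/2) = 0.436850.
c = 2·atan2(√a, √(1−a)) = 1.44416 rad → d = 6371·c ≈ 9200.73 km.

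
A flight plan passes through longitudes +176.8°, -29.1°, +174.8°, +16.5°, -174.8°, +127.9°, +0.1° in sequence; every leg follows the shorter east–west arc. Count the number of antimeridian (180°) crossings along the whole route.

Leg 1: +176.8° → -29.1°, shortest Δλ = 154.1° (east) — crosses 180°.
Leg 2: -29.1° → +174.8°, shortest Δλ = -156.1° (west) — crosses 180°.
Leg 3: +174.8° → +16.5°, shortest Δλ = -158.3° (west) — does not cross 180°.
Leg 4: +16.5° → -174.8°, shortest Δλ = 168.7° (east) — crosses 180°.
Leg 5: -174.8° → +127.9°, shortest Δλ = -57.3° (west) — crosses 180°.
Leg 6: +127.9° → +0.1°, shortest Δλ = -127.8° (west) — does not cross 180°.
Total crossings: 4.

4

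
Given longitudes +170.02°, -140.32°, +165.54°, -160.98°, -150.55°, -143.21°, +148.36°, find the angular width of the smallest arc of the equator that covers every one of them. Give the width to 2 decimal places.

71.32°

Sort the longitudes: -160.98°, -150.55°, -143.21°, -140.32°, +148.36°, +165.54°, +170.02°.
Eastward gaps between consecutive values (wrapping around): 10.43°, 7.34°, 2.89°, 288.68°, 17.18°, 4.48°, 29.00°.
Largest gap = 288.68° ⇒ minimal covering band is its complement: 360° − 288.68° = 71.32°.
Band runs from +148.36° eastward to -140.32°, crossing the antimeridian.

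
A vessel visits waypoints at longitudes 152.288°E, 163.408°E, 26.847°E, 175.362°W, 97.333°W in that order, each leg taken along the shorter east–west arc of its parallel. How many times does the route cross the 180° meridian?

Leg 1: +152.288° → +163.408°, shortest Δλ = 11.12° (east) — does not cross 180°.
Leg 2: +163.408° → +26.847°, shortest Δλ = -136.561° (west) — does not cross 180°.
Leg 3: +26.847° → -175.362°, shortest Δλ = 157.791° (east) — crosses 180°.
Leg 4: -175.362° → -97.333°, shortest Δλ = 78.029° (east) — does not cross 180°.
Total crossings: 1.

1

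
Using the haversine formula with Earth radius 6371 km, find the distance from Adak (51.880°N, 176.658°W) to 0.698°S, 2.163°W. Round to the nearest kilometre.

14301 km

Δλ = -2.163 − -176.658 = 174.495°.
Δφ = -0.698 − 51.880 = -52.578°.
a = sin²(Δφ/2) + cos φ₁ · cos φ₂ · sin²(Δλ/2) = 0.812001.
c = 2·atan2(√a, √(1−a)) = 2.24465 rad → d = 6371·c ≈ 14300.66 km.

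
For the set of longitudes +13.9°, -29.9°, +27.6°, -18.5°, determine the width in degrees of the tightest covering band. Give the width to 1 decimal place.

57.5°

Sort the longitudes: -29.9°, -18.5°, +13.9°, +27.6°.
Eastward gaps between consecutive values (wrapping around): 11.4°, 32.4°, 13.7°, 302.5°.
Largest gap = 302.5° ⇒ minimal covering band is its complement: 360° − 302.5° = 57.5°.
Band runs from -29.9° eastward to +27.6°.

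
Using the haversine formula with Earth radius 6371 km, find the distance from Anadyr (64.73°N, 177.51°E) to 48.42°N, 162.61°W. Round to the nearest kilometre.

Δλ = -162.61 − 177.51 = -340.12°; wrapped into (−180°, 180°]: 19.88°.
Δφ = 48.42 − 64.73 = -16.31°.
a = sin²(Δφ/2) + cos φ₁ · cos φ₂ · sin²(Δλ/2) = 0.028563.
c = 2·atan2(√a, √(1−a)) = 0.33964 rad → d = 6371·c ≈ 2163.88 km.

2164 km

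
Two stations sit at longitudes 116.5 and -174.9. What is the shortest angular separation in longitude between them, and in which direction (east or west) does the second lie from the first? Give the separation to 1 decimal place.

Raw difference: -174.9 − 116.5 = -291.4°.
Normalise into (−180°, 180°]: -291.4° + 360° = 68.6°.
Positive ⇒ the second point lies to the east; separation 68.6°.

68.6° east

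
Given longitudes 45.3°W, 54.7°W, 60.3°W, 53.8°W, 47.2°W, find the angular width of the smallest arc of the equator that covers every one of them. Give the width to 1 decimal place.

Sort the longitudes: -60.3°, -54.7°, -53.8°, -47.2°, -45.3°.
Eastward gaps between consecutive values (wrapping around): 5.6°, 0.9°, 6.6°, 1.9°, 345.0°.
Largest gap = 345.0° ⇒ minimal covering band is its complement: 360° − 345.0° = 15.0°.
Band runs from -60.3° eastward to -45.3°.

15.0°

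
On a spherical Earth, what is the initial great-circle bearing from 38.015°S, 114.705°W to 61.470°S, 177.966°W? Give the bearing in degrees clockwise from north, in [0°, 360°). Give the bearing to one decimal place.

Δλ = -177.966 − -114.705 = -63.261°.
θ = atan2( sin Δλ · cos φ₂ , cos φ₁ · sin φ₂ − sin φ₁ · cos φ₂ · cos Δλ )
  = atan2(-0.42654, -0.55983) = -142.696° → normalised to [0°, 360°): 217.304°.

217.3°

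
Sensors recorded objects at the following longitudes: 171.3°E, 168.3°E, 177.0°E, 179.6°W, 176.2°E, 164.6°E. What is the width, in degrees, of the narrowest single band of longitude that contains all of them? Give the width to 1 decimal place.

Sort the longitudes: -179.6°, +164.6°, +168.3°, +171.3°, +176.2°, +177.0°.
Eastward gaps between consecutive values (wrapping around): 344.2°, 3.7°, 3.0°, 4.9°, 0.8°, 3.4°.
Largest gap = 344.2° ⇒ minimal covering band is its complement: 360° − 344.2° = 15.8°.
Band runs from +164.6° eastward to -179.6°, crossing the antimeridian.

15.8°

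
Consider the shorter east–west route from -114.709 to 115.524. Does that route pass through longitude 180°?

Naïve |115.524 − -114.709| = 230.233° > 180°, so the shorter arc goes the other way round — across 180°.
Signed shortest Δλ = ((115.524 − -114.709 + 180) mod 360) − 180 = -129.767°.
Going west by 129.767° from -114.709° passes through 180° before reaching +115.524°.

Yes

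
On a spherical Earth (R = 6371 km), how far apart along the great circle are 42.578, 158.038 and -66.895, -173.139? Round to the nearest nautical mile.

Δλ = -173.139 − 158.038 = -331.177°; wrapped into (−180°, 180°]: 28.823°.
Δφ = -66.895 − 42.578 = -109.473°.
a = sin²(Δφ/2) + cos φ₁ · cos φ₂ · sin²(Δλ/2) = 0.684580.
c = 2·atan2(√a, √(1−a)) = 1.94890 rad → d = 6371·c ≈ 12416.46 km ≈ 6704.35 nmi.

6704 nmi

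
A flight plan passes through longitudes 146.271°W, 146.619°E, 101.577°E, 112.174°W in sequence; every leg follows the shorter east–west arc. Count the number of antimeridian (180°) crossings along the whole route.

Leg 1: -146.271° → +146.619°, shortest Δλ = -67.11° (west) — crosses 180°.
Leg 2: +146.619° → +101.577°, shortest Δλ = -45.042° (west) — does not cross 180°.
Leg 3: +101.577° → -112.174°, shortest Δλ = 146.249° (east) — crosses 180°.
Total crossings: 2.

2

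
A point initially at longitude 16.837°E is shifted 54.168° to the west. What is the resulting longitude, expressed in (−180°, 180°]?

37.331°W

Start at +16.837°; shift −54.168° → -37.331°.
-37.331° already lies in (−180°, 180°].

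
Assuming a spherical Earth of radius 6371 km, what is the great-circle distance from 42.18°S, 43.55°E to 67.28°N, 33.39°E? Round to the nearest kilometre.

Δλ = 33.39 − 43.55 = -10.16°.
Δφ = 67.28 − -42.18 = 109.46°.
a = sin²(Δφ/2) + cos φ₁ · cos φ₂ · sin²(Δλ/2) = 0.668818.
c = 2·atan2(√a, √(1−a)) = 1.91520 rad → d = 6371·c ≈ 12201.75 km.

12202 km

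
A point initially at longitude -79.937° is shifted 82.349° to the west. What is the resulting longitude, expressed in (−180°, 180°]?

-162.286°

Start at -79.937°; shift −82.349° → -162.286°.
-162.286° already lies in (−180°, 180°].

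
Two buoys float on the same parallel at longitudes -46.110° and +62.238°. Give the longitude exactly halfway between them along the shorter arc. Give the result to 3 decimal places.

Signed shortest Δλ from -46.110° to +62.238° is +108.348°.
Midpoint longitude = -46.110° + (+108.348°)/2 = -46.110° + 54.174° = +8.064°.

+8.064°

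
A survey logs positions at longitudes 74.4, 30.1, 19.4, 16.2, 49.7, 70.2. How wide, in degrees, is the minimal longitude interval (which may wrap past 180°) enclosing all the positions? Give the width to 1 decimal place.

58.2°

Sort the longitudes: +16.2°, +19.4°, +30.1°, +49.7°, +70.2°, +74.4°.
Eastward gaps between consecutive values (wrapping around): 3.2°, 10.7°, 19.6°, 20.5°, 4.2°, 301.8°.
Largest gap = 301.8° ⇒ minimal covering band is its complement: 360° − 301.8° = 58.2°.
Band runs from +16.2° eastward to +74.4°.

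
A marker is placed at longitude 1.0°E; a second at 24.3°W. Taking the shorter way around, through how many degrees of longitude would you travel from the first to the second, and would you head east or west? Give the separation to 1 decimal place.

Raw difference: -24.3 − 1.0 = -25.3°.
Normalise into (−180°, 180°]: -25.3° stays -25.3°.
Negative ⇒ the second point lies to the west; separation 25.3°.

25.3° west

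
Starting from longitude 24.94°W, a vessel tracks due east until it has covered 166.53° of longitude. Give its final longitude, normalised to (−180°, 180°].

Start at -24.94°; shift +166.53° → +141.59°.
+141.59° already lies in (−180°, 180°].

141.59°E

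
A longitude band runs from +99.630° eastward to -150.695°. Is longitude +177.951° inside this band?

Band width going east from +99.630° to -150.695°: ((-150.695 − 99.630) mod 360) = 109.675°.
Offset of +177.951° east of the west edge: ((177.951 − 99.630) mod 360) = 78.321°.
78.321° ≤ 109.675° ⇒ inside.

Yes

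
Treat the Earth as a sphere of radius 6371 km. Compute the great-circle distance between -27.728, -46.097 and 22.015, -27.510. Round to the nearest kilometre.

5881 km

Δλ = -27.510 − -46.097 = 18.587°.
Δφ = 22.015 − -27.728 = 49.743°.
a = sin²(Δφ/2) + cos φ₁ · cos φ₂ · sin²(Δλ/2) = 0.198293.
c = 2·atan2(√a, √(1−a)) = 0.92302 rad → d = 6371·c ≈ 5880.57 km.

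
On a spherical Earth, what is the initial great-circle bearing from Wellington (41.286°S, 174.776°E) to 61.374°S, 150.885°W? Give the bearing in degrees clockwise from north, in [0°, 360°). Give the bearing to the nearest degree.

Δλ = -150.885 − 174.776 = -325.661°; wrapped into (−180°, 180°]: 34.339°.
θ = atan2( sin Δλ · cos φ₂ , cos φ₁ · sin φ₂ − sin φ₁ · cos φ₂ · cos Δλ )
  = atan2(0.27025, -0.39856) = 145.860° → normalised to [0°, 360°): 145.860°.

146°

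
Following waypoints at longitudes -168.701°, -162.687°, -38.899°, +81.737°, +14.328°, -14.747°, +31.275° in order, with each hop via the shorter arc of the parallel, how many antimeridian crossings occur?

Leg 1: -168.701° → -162.687°, shortest Δλ = 6.014° (east) — does not cross 180°.
Leg 2: -162.687° → -38.899°, shortest Δλ = 123.788° (east) — does not cross 180°.
Leg 3: -38.899° → +81.737°, shortest Δλ = 120.636° (east) — does not cross 180°.
Leg 4: +81.737° → +14.328°, shortest Δλ = -67.409° (west) — does not cross 180°.
Leg 5: +14.328° → -14.747°, shortest Δλ = -29.075° (west) — does not cross 180°.
Leg 6: -14.747° → +31.275°, shortest Δλ = 46.022° (east) — does not cross 180°.
Total crossings: 0.

0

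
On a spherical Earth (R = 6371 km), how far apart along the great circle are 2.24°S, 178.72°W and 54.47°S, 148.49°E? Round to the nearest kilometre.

Δλ = 148.49 − -178.72 = 327.21°; wrapped into (−180°, 180°]: -32.79°.
Δφ = -54.47 − -2.24 = -52.23°.
a = sin²(Δφ/2) + cos φ₁ · cos φ₂ · sin²(Δλ/2) = 0.240016.
c = 2·atan2(√a, √(1−a)) = 1.02398 rad → d = 6371·c ≈ 6523.80 km.

6524 km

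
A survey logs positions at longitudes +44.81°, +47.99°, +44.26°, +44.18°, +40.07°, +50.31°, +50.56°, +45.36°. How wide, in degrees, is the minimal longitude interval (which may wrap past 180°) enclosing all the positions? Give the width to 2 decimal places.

10.49°

Sort the longitudes: +40.07°, +44.18°, +44.26°, +44.81°, +45.36°, +47.99°, +50.31°, +50.56°.
Eastward gaps between consecutive values (wrapping around): 4.11°, 0.08°, 0.55°, 0.55°, 2.63°, 2.32°, 0.25°, 349.51°.
Largest gap = 349.51° ⇒ minimal covering band is its complement: 360° − 349.51° = 10.49°.
Band runs from +40.07° eastward to +50.56°.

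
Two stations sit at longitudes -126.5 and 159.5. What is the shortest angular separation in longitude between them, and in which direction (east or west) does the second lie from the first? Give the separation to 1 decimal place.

74.0° west

Raw difference: 159.5 − -126.5 = 286.0°.
Normalise into (−180°, 180°]: 286.0° − 360° = -74.0°.
Negative ⇒ the second point lies to the west; separation 74.0°.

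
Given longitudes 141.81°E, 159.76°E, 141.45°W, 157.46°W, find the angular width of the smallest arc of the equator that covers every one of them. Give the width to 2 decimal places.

76.74°

Sort the longitudes: -157.46°, -141.45°, +141.81°, +159.76°.
Eastward gaps between consecutive values (wrapping around): 16.01°, 283.26°, 17.95°, 42.78°.
Largest gap = 283.26° ⇒ minimal covering band is its complement: 360° − 283.26° = 76.74°.
Band runs from +141.81° eastward to -141.45°, crossing the antimeridian.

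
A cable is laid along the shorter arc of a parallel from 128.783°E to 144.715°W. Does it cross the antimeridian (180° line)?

Naïve |-144.715 − 128.783| = 273.498° > 180°, so the shorter arc goes the other way round — across 180°.
Signed shortest Δλ = ((-144.715 − 128.783 + 180) mod 360) − 180 = 86.502°.
Going east by 86.502° from +128.783° passes through 180° before reaching -144.715°.

Yes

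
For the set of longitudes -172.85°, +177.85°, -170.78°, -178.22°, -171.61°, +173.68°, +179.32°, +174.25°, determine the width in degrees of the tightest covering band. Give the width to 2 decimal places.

15.54°

Sort the longitudes: -178.22°, -172.85°, -171.61°, -170.78°, +173.68°, +174.25°, +177.85°, +179.32°.
Eastward gaps between consecutive values (wrapping around): 5.37°, 1.24°, 0.83°, 344.46°, 0.57°, 3.60°, 1.47°, 2.46°.
Largest gap = 344.46° ⇒ minimal covering band is its complement: 360° − 344.46° = 15.54°.
Band runs from +173.68° eastward to -170.78°, crossing the antimeridian.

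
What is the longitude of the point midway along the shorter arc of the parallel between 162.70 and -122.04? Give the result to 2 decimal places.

-159.67°

Signed shortest Δλ from +162.70° to -122.04° is +75.26°.
Midpoint longitude = +162.70° + (+75.26°)/2 = +162.70° + 37.63° = +200.33°.
Normalise into (−180°, 180°]: -159.67°.
(The naïve average (+162.70 + -122.04)/2 = 20.33° is on the wrong side of the globe.)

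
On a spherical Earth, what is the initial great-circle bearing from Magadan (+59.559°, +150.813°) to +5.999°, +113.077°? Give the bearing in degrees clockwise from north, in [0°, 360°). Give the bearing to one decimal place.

Δλ = 113.077 − 150.813 = -37.736°.
θ = atan2( sin Δλ · cos φ₂ , cos φ₁ · sin φ₂ − sin φ₁ · cos φ₂ · cos Δλ )
  = atan2(-0.60867, -0.62514) = -135.765° → normalised to [0°, 360°): 224.235°.

224.2°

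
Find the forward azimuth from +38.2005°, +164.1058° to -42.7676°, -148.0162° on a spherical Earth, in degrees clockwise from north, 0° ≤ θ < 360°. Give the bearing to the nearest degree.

147°

Δλ = -148.0162 − 164.1058 = -312.1220°; wrapped into (−180°, 180°]: 47.8780°.
θ = atan2( sin Δλ · cos φ₂ , cos φ₁ · sin φ₂ − sin φ₁ · cos φ₂ · cos Δλ )
  = atan2(0.54451, -0.83811) = 146.989° → normalised to [0°, 360°): 146.989°.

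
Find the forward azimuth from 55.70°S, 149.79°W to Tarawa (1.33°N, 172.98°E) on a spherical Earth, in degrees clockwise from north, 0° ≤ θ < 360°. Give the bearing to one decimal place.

318.0°

Δλ = 172.98 − -149.79 = 322.77°; wrapped into (−180°, 180°]: -37.23°.
θ = atan2( sin Δλ · cos φ₂ , cos φ₁ · sin φ₂ − sin φ₁ · cos φ₂ · cos Δλ )
  = atan2(-0.60485, 0.67065) = -42.047° → normalised to [0°, 360°): 317.953°.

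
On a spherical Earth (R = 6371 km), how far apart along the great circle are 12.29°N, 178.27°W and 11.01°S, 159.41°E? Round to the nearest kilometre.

3576 km

Δλ = 159.41 − -178.27 = 337.68°; wrapped into (−180°, 180°]: -22.32°.
Δφ = -11.01 − 12.29 = -23.30°.
a = sin²(Δφ/2) + cos φ₁ · cos φ₂ · sin²(Δλ/2) = 0.076706.
c = 2·atan2(√a, √(1−a)) = 0.56125 rad → d = 6371·c ≈ 3575.75 km.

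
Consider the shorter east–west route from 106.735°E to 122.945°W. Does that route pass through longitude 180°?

Yes

Naïve |-122.945 − 106.735| = 229.68° > 180°, so the shorter arc goes the other way round — across 180°.
Signed shortest Δλ = ((-122.945 − 106.735 + 180) mod 360) − 180 = 130.32°.
Going east by 130.32° from +106.735° passes through 180° before reaching -122.945°.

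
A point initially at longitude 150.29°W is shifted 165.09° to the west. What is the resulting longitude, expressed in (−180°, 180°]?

Start at -150.29°; shift −165.09° → -315.38°.
-315.38° lies outside (−180°, 180°]; add 360° → +44.62°.

44.62°E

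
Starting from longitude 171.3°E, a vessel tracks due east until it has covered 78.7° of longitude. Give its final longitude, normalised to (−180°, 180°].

110.0°W

Start at +171.3°; shift +78.7° → +250.0°.
+250.0° lies outside (−180°, 180°]; subtract 360° → -110.0°.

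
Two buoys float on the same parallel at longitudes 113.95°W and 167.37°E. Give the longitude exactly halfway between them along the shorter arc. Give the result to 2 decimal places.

Signed shortest Δλ from -113.95° to +167.37° is -78.68°.
Midpoint longitude = -113.95° + (-78.68°)/2 = -113.95° − 39.34° = -153.29°.
(The naïve average (-113.95 + +167.37)/2 = 26.71° is on the wrong side of the globe.)

153.29°W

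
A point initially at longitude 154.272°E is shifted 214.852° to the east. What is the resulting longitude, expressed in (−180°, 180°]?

Start at +154.272°; shift +214.852° → +369.124°.
+369.124° lies outside (−180°, 180°]; subtract 360° → +9.124°.

9.124°E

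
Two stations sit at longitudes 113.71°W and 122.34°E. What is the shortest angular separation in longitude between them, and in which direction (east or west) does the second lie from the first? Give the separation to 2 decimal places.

Raw difference: 122.34 − -113.71 = 236.05°.
Normalise into (−180°, 180°]: 236.05° − 360° = -123.95°.
Negative ⇒ the second point lies to the west; separation 123.95°.

123.95° west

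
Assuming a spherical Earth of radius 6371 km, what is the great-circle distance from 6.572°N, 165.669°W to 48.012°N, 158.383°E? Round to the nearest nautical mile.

Δλ = 158.383 − -165.669 = 324.052°; wrapped into (−180°, 180°]: -35.948°.
Δφ = 48.012 − 6.572 = 41.440°.
a = sin²(Δφ/2) + cos φ₁ · cos φ₂ · sin²(Δλ/2) = 0.188460.
c = 2·atan2(√a, √(1−a)) = 0.89812 rad → d = 6371·c ≈ 5721.93 km ≈ 3089.60 nmi.

3090 nmi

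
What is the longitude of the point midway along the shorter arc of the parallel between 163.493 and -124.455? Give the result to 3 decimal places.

Signed shortest Δλ from +163.493° to -124.455° is +72.052°.
Midpoint longitude = +163.493° + (+72.052°)/2 = +163.493° + 36.026° = +199.519°.
Normalise into (−180°, 180°]: -160.481°.
(The naïve average (+163.493 + -124.455)/2 = 19.519° is on the wrong side of the globe.)

-160.481°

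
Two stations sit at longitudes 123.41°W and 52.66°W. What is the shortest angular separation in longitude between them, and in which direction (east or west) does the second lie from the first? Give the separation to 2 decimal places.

70.75° east

Raw difference: -52.66 − -123.41 = 70.75°.
Normalise into (−180°, 180°]: 70.75° stays 70.75°.
Positive ⇒ the second point lies to the east; separation 70.75°.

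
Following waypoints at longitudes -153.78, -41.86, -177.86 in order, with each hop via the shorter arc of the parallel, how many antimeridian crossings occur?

Leg 1: -153.78° → -41.86°, shortest Δλ = 111.92° (east) — does not cross 180°.
Leg 2: -41.86° → -177.86°, shortest Δλ = -136.0° (west) — does not cross 180°.
Total crossings: 0.

0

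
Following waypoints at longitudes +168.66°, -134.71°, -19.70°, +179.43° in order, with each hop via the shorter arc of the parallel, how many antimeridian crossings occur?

Leg 1: +168.66° → -134.71°, shortest Δλ = 56.63° (east) — crosses 180°.
Leg 2: -134.71° → -19.70°, shortest Δλ = 115.01° (east) — does not cross 180°.
Leg 3: -19.70° → +179.43°, shortest Δλ = -160.87° (west) — crosses 180°.
Total crossings: 2.

2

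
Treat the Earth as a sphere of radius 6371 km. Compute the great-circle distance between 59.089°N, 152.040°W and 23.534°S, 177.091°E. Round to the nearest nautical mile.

5191 nmi

Δλ = 177.091 − -152.040 = 329.131°; wrapped into (−180°, 180°]: -30.869°.
Δφ = -23.534 − 59.089 = -82.623°.
a = sin²(Δφ/2) + cos φ₁ · cos φ₂ · sin²(Δλ/2) = 0.469160.
c = 2·atan2(√a, √(1−a)) = 1.50908 rad → d = 6371·c ≈ 9614.33 km ≈ 5191.32 nmi.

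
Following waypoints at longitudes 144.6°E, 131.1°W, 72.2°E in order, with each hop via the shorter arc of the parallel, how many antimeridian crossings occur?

Leg 1: +144.6° → -131.1°, shortest Δλ = 84.3° (east) — crosses 180°.
Leg 2: -131.1° → +72.2°, shortest Δλ = -156.7° (west) — crosses 180°.
Total crossings: 2.

2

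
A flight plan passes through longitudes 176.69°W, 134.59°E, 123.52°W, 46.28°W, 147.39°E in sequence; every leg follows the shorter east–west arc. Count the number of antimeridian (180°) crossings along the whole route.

Leg 1: -176.69° → +134.59°, shortest Δλ = -48.72° (west) — crosses 180°.
Leg 2: +134.59° → -123.52°, shortest Δλ = 101.89° (east) — crosses 180°.
Leg 3: -123.52° → -46.28°, shortest Δλ = 77.24° (east) — does not cross 180°.
Leg 4: -46.28° → +147.39°, shortest Δλ = -166.33° (west) — crosses 180°.
Total crossings: 3.

3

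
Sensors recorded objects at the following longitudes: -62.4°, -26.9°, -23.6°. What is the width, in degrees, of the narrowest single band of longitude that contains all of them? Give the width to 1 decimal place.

Sort the longitudes: -62.4°, -26.9°, -23.6°.
Eastward gaps between consecutive values (wrapping around): 35.5°, 3.3°, 321.2°.
Largest gap = 321.2° ⇒ minimal covering band is its complement: 360° − 321.2° = 38.8°.
Band runs from -62.4° eastward to -23.6°.

38.8°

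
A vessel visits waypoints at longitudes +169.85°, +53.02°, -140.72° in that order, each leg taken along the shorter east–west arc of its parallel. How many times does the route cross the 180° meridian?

1

Leg 1: +169.85° → +53.02°, shortest Δλ = -116.83° (west) — does not cross 180°.
Leg 2: +53.02° → -140.72°, shortest Δλ = 166.26° (east) — crosses 180°.
Total crossings: 1.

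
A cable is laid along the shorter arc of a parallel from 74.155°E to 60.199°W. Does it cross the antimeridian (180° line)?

Signed shortest Δλ = ((-60.199 − 74.155 + 180) mod 360) − 180 = -134.354°.
Going west by 134.354° from +74.155° reaches -60.199° without touching 180°.

No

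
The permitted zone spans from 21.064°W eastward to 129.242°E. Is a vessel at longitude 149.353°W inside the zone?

No

Band width going east from -21.064° to +129.242°: ((129.242 − -21.064) mod 360) = 150.306°.
Offset of -149.353° east of the west edge: ((-149.353 − -21.064) mod 360) = 231.711°.
231.711° > 150.306° ⇒ outside.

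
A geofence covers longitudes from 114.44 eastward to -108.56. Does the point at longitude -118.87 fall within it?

Yes

Band width going east from +114.44° to -108.56°: ((-108.56 − 114.44) mod 360) = 137.00°.
Offset of -118.87° east of the west edge: ((-118.87 − 114.44) mod 360) = 126.69°.
126.69° ≤ 137.00° ⇒ inside.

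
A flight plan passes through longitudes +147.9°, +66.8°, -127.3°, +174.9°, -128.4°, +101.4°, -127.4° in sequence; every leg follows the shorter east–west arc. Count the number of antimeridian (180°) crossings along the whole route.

Leg 1: +147.9° → +66.8°, shortest Δλ = -81.1° (west) — does not cross 180°.
Leg 2: +66.8° → -127.3°, shortest Δλ = 165.9° (east) — crosses 180°.
Leg 3: -127.3° → +174.9°, shortest Δλ = -57.8° (west) — crosses 180°.
Leg 4: +174.9° → -128.4°, shortest Δλ = 56.7° (east) — crosses 180°.
Leg 5: -128.4° → +101.4°, shortest Δλ = -130.2° (west) — crosses 180°.
Leg 6: +101.4° → -127.4°, shortest Δλ = 131.2° (east) — crosses 180°.
Total crossings: 5.

5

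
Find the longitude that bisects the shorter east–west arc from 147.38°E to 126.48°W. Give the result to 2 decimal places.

169.55°W

Signed shortest Δλ from +147.38° to -126.48° is +86.14°.
Midpoint longitude = +147.38° + (+86.14°)/2 = +147.38° + 43.07° = +190.45°.
Normalise into (−180°, 180°]: -169.55°.
(The naïve average (+147.38 + -126.48)/2 = 10.45° is on the wrong side of the globe.)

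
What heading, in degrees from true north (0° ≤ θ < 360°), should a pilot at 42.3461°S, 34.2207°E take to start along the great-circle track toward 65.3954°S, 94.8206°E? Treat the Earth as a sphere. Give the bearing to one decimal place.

Δλ = 94.8206 − 34.2207 = 60.5999°.
θ = atan2( sin Δλ · cos φ₂ , cos φ₁ · sin φ₂ − sin φ₁ · cos φ₂ · cos Δλ )
  = atan2(0.36273, -0.53430) = 145.828° → normalised to [0°, 360°): 145.828°.

145.8°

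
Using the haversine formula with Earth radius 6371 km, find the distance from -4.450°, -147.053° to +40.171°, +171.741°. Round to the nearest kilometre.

6500 km

Δλ = 171.741 − -147.053 = 318.794°; wrapped into (−180°, 180°]: -41.206°.
Δφ = 40.171 − -4.450 = 44.621°.
a = sin²(Δφ/2) + cos φ₁ · cos φ₂ · sin²(Δλ/2) = 0.238449.
c = 2·atan2(√a, √(1−a)) = 1.02031 rad → d = 6371·c ≈ 6500.40 km.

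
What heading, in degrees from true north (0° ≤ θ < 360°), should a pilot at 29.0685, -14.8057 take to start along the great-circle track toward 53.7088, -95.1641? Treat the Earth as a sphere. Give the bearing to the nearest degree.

Δλ = -95.1641 − -14.8057 = -80.3584°.
θ = atan2( sin Δλ · cos φ₂ , cos φ₁ · sin φ₂ − sin φ₁ · cos φ₂ · cos Δλ )
  = atan2(-0.58353, 0.65633) = -41.640° → normalised to [0°, 360°): 318.360°.

318°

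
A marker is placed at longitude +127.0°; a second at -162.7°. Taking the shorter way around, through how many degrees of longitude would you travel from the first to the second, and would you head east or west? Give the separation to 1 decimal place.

Raw difference: -162.7 − 127.0 = -289.7°.
Normalise into (−180°, 180°]: -289.7° + 360° = 70.3°.
Positive ⇒ the second point lies to the east; separation 70.3°.

70.3° east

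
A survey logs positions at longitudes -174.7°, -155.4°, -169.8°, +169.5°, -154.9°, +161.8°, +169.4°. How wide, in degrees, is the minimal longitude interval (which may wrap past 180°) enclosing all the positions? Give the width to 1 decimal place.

Sort the longitudes: -174.7°, -169.8°, -155.4°, -154.9°, +161.8°, +169.4°, +169.5°.
Eastward gaps between consecutive values (wrapping around): 4.9°, 14.4°, 0.5°, 316.7°, 7.6°, 0.1°, 15.8°.
Largest gap = 316.7° ⇒ minimal covering band is its complement: 360° − 316.7° = 43.3°.
Band runs from +161.8° eastward to -154.9°, crossing the antimeridian.

43.3°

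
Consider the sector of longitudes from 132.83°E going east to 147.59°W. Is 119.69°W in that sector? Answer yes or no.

Band width going east from +132.83° to -147.59°: ((-147.59 − 132.83) mod 360) = 79.58°.
Offset of -119.69° east of the west edge: ((-119.69 − 132.83) mod 360) = 107.48°.
107.48° > 79.58° ⇒ outside.

No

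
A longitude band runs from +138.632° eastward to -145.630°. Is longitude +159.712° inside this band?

Band width going east from +138.632° to -145.630°: ((-145.630 − 138.632) mod 360) = 75.738°.
Offset of +159.712° east of the west edge: ((159.712 − 138.632) mod 360) = 21.080°.
21.080° ≤ 75.738° ⇒ inside.

Yes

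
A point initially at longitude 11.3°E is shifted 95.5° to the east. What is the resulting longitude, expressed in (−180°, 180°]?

106.8°E

Start at +11.3°; shift +95.5° → +106.8°.
+106.8° already lies in (−180°, 180°].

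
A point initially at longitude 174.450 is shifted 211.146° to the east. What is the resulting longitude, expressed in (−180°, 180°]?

+25.596°

Start at +174.450°; shift +211.146° → +385.596°.
+385.596° lies outside (−180°, 180°]; subtract 360° → +25.596°.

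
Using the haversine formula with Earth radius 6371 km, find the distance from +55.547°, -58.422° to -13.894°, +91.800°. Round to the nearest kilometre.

Δλ = 91.800 − -58.422 = 150.222°.
Δφ = -13.894 − 55.547 = -69.441°.
a = sin²(Δφ/2) + cos φ₁ · cos φ₂ · sin²(Δλ/2) = 0.837334.
c = 2·atan2(√a, √(1−a)) = 2.31131 rad → d = 6371·c ≈ 14725.36 km.

14725 km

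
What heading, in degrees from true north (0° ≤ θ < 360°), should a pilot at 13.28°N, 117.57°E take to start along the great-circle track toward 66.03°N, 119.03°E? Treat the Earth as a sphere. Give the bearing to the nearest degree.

1°

Δλ = 119.03 − 117.57 = 1.46°.
θ = atan2( sin Δλ · cos φ₂ , cos φ₁ · sin φ₂ − sin φ₁ · cos φ₂ · cos Δλ )
  = atan2(0.01035, 0.79603) = 0.745° → normalised to [0°, 360°): 0.745°.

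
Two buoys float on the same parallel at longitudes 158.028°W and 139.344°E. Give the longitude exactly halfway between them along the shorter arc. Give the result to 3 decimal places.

Signed shortest Δλ from -158.028° to +139.344° is -62.628°.
Midpoint longitude = -158.028° + (-62.628°)/2 = -158.028° − 31.314° = -189.342°.
Normalise into (−180°, 180°]: +170.658°.
(The naïve average (-158.028 + +139.344)/2 = -9.342° is on the wrong side of the globe.)

170.658°E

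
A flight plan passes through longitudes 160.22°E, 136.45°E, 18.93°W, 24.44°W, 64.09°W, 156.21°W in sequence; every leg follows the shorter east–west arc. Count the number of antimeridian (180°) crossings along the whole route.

0

Leg 1: +160.22° → +136.45°, shortest Δλ = -23.77° (west) — does not cross 180°.
Leg 2: +136.45° → -18.93°, shortest Δλ = -155.38° (west) — does not cross 180°.
Leg 3: -18.93° → -24.44°, shortest Δλ = -5.51° (west) — does not cross 180°.
Leg 4: -24.44° → -64.09°, shortest Δλ = -39.65° (west) — does not cross 180°.
Leg 5: -64.09° → -156.21°, shortest Δλ = -92.12° (west) — does not cross 180°.
Total crossings: 0.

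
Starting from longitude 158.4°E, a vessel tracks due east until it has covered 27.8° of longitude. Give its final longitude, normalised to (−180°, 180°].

173.8°W

Start at +158.4°; shift +27.8° → +186.2°.
+186.2° lies outside (−180°, 180°]; subtract 360° → -173.8°.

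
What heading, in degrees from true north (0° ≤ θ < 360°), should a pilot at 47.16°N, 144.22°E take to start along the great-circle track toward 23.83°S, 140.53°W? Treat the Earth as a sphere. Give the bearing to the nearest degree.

117°

Δλ = -140.53 − 144.22 = -284.75°; wrapped into (−180°, 180°]: 75.25°.
θ = atan2( sin Δλ · cos φ₂ , cos φ₁ · sin φ₂ − sin φ₁ · cos φ₂ · cos Δλ )
  = atan2(0.88460, -0.44549) = 116.730° → normalised to [0°, 360°): 116.730°.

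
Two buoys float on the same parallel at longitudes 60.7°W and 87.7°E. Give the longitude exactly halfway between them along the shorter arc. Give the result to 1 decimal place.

Signed shortest Δλ from -60.7° to +87.7° is +148.4°.
Midpoint longitude = -60.7° + (+148.4°)/2 = -60.7° + 74.2° = +13.5°.

13.5°E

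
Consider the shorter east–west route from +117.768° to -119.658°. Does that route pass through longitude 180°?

Yes

Naïve |-119.658 − 117.768| = 237.426° > 180°, so the shorter arc goes the other way round — across 180°.
Signed shortest Δλ = ((-119.658 − 117.768 + 180) mod 360) − 180 = 122.574°.
Going east by 122.574° from +117.768° passes through 180° before reaching -119.658°.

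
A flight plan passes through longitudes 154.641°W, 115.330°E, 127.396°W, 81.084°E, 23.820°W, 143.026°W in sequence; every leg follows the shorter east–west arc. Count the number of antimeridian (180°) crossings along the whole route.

Leg 1: -154.641° → +115.330°, shortest Δλ = -90.029° (west) — crosses 180°.
Leg 2: +115.330° → -127.396°, shortest Δλ = 117.274° (east) — crosses 180°.
Leg 3: -127.396° → +81.084°, shortest Δλ = -151.52° (west) — crosses 180°.
Leg 4: +81.084° → -23.820°, shortest Δλ = -104.904° (west) — does not cross 180°.
Leg 5: -23.820° → -143.026°, shortest Δλ = -119.206° (west) — does not cross 180°.
Total crossings: 3.

3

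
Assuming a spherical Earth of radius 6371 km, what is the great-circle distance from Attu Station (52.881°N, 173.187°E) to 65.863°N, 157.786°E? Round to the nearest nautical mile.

Δλ = 157.786 − 173.187 = -15.401°.
Δφ = 65.863 − 52.881 = 12.982°.
a = sin²(Δφ/2) + cos φ₁ · cos φ₂ · sin²(Δλ/2) = 0.017210.
c = 2·atan2(√a, √(1−a)) = 0.26313 rad → d = 6371·c ≈ 1676.43 km ≈ 905.20 nmi.

905 nmi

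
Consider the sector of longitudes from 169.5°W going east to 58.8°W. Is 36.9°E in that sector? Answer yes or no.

No

Band width going east from -169.5° to -58.8°: ((-58.8 − -169.5) mod 360) = 110.7°.
Offset of +36.9° east of the west edge: ((36.9 − -169.5) mod 360) = 206.4°.
206.4° > 110.7° ⇒ outside.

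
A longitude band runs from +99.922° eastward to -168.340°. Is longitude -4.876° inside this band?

No

Band width going east from +99.922° to -168.340°: ((-168.340 − 99.922) mod 360) = 91.738°.
Offset of -4.876° east of the west edge: ((-4.876 − 99.922) mod 360) = 255.202°.
255.202° > 91.738° ⇒ outside.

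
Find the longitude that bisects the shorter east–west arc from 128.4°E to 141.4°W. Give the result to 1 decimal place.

Signed shortest Δλ from +128.4° to -141.4° is +90.2°.
Midpoint longitude = +128.4° + (+90.2°)/2 = +128.4° + 45.1° = +173.5°.
(The naïve average (+128.4 + -141.4)/2 = -6.5° is on the wrong side of the globe.)

173.5°E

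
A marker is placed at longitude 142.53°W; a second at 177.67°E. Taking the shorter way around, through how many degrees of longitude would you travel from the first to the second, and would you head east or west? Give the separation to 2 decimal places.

39.80° west

Raw difference: 177.67 − -142.53 = 320.2°.
Normalise into (−180°, 180°]: 320.2° − 360° = -39.8°.
Negative ⇒ the second point lies to the west; separation 39.80°.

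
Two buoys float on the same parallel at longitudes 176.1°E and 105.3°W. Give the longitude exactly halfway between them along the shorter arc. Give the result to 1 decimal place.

144.6°W

Signed shortest Δλ from +176.1° to -105.3° is +78.6°.
Midpoint longitude = +176.1° + (+78.6°)/2 = +176.1° + 39.3° = +215.4°.
Normalise into (−180°, 180°]: -144.6°.
(The naïve average (+176.1 + -105.3)/2 = 35.4° is on the wrong side of the globe.)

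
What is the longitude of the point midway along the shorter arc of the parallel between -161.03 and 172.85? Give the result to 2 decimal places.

Signed shortest Δλ from -161.03° to +172.85° is -26.12°.
Midpoint longitude = -161.03° + (-26.12°)/2 = -161.03° − 13.06° = -174.09°.
(The naïve average (-161.03 + +172.85)/2 = 5.91° is on the wrong side of the globe.)

-174.09°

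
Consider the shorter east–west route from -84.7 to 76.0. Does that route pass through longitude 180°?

No

Signed shortest Δλ = ((76.0 − -84.7 + 180) mod 360) − 180 = 160.7°.
Going east by 160.7° from -84.7° reaches +76.0° without touching 180°.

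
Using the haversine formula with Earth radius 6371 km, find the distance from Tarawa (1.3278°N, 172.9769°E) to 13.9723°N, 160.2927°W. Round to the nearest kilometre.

Δλ = -160.2927 − 172.9769 = -333.2696°; wrapped into (−180°, 180°]: 26.7304°.
Δφ = 13.9723 − 1.3278 = 12.6445°.
a = sin²(Δφ/2) + cos φ₁ · cos φ₂ · sin²(Δλ/2) = 0.063965.
c = 2·atan2(√a, √(1−a)) = 0.51138 rad → d = 6371·c ≈ 3258.01 km.

3258 km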